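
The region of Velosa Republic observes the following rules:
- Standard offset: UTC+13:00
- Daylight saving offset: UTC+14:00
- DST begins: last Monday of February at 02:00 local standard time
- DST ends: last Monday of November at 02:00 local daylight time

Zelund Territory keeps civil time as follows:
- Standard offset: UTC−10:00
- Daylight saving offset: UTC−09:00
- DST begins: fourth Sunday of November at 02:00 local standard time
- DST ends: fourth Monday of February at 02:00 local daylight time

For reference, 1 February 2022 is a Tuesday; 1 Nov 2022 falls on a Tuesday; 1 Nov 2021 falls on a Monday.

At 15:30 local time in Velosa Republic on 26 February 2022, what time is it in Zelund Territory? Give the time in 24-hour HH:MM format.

1 February 2022 is a Tuesday, so Mondays fall on 7, 14, 21, 28; the last is February 28.
1 November 2022 is a Tuesday, so Mondays fall on 7, 14, 21, 28; the last is November 28.
26 February 2022 is outside the daylight-saving period (28 February – 28 November), so Velosa Republic is on standard time, UTC+13:00.
15:30 Velosa Republic − 13h = 02:30 UTC.
1 November 2021 is a Monday, so the first Sunday is November 7 and the fourth is November 28.
1 February 2022 is a Tuesday, so the first Monday is February 7 and the fourth is February 28.
At the standard offset (UTC−10:00), 02:30 UTC − 10h = 16:30 Zelund Territory standard time (rolling into the previous day, 25 February 2022).
The standard-time date in Zelund Territory, 25 February 2022, falls between 28 November 2021 and 28 February 2022, so daylight saving is in effect and Zelund Territory is at UTC−09:00.
02:30 UTC − 9h = 17:30 Zelund Territory (rolling into the previous day, 25 February 2022).

17:30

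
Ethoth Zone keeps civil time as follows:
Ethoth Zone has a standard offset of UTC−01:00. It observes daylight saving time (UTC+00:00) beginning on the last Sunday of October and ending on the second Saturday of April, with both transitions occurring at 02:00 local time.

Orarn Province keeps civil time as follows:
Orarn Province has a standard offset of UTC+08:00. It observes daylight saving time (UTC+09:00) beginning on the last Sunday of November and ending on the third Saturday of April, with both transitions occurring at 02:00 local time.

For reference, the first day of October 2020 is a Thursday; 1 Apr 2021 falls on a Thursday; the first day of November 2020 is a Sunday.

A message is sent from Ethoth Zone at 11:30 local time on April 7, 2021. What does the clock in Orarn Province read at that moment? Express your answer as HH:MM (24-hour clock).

1 October 2020 is a Thursday, so Sundays fall on 4, 11, 18, 25; the last is October 25.
1 April 2021 is a Thursday, so the first Saturday is April 3 and the second is April 10.
Daylight saving runs 25 October 2020 – 10 April 2021; April 7, 2021 is inside that window, so Ethoth Zone is at UTC+00:00.
11:30 Ethoth Zone − 0h = 11:30 UTC.
1 November 2020 is a Sunday, so Sundays fall on 1, 8, 15, 22, 29; the last is November 29.
1 April 2021 is a Thursday, so the first Saturday is April 3 and the third is April 17.
At the standard offset (UTC+08:00), 11:30 UTC + 8h = 19:30 Orarn Province standard time.
The standard-time date in Orarn Province, April 7, 2021, falls between 29 November 2020 and 17 April 2021, so daylight saving is in effect and Orarn Province is at UTC+09:00.
11:30 UTC + 9h = 20:30 Orarn Province.

20:30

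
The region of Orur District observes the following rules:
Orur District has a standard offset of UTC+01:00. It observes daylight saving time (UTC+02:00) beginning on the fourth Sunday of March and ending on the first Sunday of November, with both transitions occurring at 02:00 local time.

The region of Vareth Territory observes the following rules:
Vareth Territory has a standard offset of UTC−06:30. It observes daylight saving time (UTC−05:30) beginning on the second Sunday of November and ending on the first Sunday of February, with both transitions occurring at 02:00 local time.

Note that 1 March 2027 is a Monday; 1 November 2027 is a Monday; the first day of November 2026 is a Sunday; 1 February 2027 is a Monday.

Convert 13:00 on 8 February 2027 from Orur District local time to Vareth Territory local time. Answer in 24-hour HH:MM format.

1 March 2027 is a Monday, so the first Sunday is March 7 and the fourth is March 28.
1 November 2027 is a Monday, so the first Sunday is November 7.
8 February 2027 is outside the daylight-saving period (28 March – 7 November), so Orur District is on standard time, UTC+01:00.
13:00 Orur District − 1h = 12:00 UTC.
1 November 2026 is a Sunday, so the first Sunday is November 1 and the second is November 8.
1 February 2027 is a Monday, so the first Sunday is February 7.
At the standard offset (UTC−06:30), 12:00 UTC − 6h30m = 05:30 Vareth Territory standard time.
Daylight saving runs 8 November 2026 – 7 February 2027; the standard-time date in Vareth Territory, 8 February 2027, is outside that window, so Vareth Territory is on standard time at UTC−06:30.
12:00 UTC − 6h30m = 05:30 Vareth Territory.

05:30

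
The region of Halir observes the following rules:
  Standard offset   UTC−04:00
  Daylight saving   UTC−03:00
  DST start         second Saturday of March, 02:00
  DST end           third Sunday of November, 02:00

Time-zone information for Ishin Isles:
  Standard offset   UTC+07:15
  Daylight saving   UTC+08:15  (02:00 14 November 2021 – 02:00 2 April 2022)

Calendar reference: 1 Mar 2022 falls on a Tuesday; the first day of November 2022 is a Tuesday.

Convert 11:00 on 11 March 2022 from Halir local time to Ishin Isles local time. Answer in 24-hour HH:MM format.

23:15

1 March 2022 is a Tuesday, so the first Saturday is March 5 and the second is March 12.
1 November 2022 is a Tuesday, so the first Sunday is November 6 and the third is November 20.
Daylight saving runs 12 March – 20 November; 11 March 2022 is outside that window, so Halir is on standard time at UTC−04:00.
11:00 Halir + 4h = 15:00 UTC.
At the standard offset (UTC+07:15), 15:00 UTC + 7h15m = 22:15 Ishin Isles standard time.
The standard-time date in Ishin Isles, 11 March 2022, lies within the daylight-saving period (14 November 2021 – 2 April 2022), so Ishin Isles is on daylight time, UTC+08:15.
15:00 UTC + 8h15m = 23:15 Ishin Isles.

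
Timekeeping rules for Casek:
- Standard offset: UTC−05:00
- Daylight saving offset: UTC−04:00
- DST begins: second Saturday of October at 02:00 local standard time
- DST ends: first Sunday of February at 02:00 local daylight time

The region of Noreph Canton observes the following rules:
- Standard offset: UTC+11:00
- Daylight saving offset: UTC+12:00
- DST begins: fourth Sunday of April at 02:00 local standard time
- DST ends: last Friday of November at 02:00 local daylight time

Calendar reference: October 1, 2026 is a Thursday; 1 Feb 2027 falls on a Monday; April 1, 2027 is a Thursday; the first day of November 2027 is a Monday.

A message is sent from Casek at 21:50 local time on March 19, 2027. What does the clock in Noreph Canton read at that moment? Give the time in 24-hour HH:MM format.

13:50

1 October 2026 is a Thursday, so the first Saturday is October 3 and the second is October 10.
1 February 2027 is a Monday, so the first Sunday is February 7.
Daylight saving runs 10 October 2026 – 7 February 2027; March 19, 2027 is outside that window, so Casek is on standard time at UTC−05:00.
21:50 Casek + 5h = 02:50 UTC (rolling into the next day, 20 March 2027).
1 April 2027 is a Thursday, so the first Sunday is April 4 and the fourth is April 25.
1 November 2027 is a Monday, so Fridays fall on 5, 12, 19, 26; the last is November 26.
At the standard offset (UTC+11:00), 02:50 UTC + 11h = 13:50 Noreph Canton standard time.
The standard-time date in Noreph Canton, March 20, 2027, is outside the daylight-saving period (25 April – 26 November), so Noreph Canton is on standard time, UTC+11:00.
02:50 UTC + 11h = 13:50 Noreph Canton.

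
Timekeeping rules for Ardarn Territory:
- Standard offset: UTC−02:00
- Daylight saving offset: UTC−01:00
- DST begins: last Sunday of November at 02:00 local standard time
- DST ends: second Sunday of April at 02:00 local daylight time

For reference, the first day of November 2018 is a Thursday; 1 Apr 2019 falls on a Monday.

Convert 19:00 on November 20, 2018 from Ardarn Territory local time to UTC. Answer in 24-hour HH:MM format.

1 November 2018 is a Thursday, so Sundays fall on 4, 11, 18, 25; the last is November 25.
1 April 2019 is a Monday, so the first Sunday is April 7 and the second is April 14.
November 20, 2018 is outside the daylight-saving period (25 November 2018 – 14 April 2019), so Ardarn Territory is on standard time, UTC−02:00.
19:00 local + 2h = 21:00 UTC.

21:00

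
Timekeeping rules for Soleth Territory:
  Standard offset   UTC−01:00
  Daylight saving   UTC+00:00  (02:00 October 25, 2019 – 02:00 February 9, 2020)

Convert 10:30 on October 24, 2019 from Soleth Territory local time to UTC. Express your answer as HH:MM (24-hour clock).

October 24, 2019 is outside the daylight-saving period (25 October 2019 – 9 February 2020), so Soleth Territory is on standard time, UTC−01:00.
10:30 local + 1h = 11:30 UTC.

11:30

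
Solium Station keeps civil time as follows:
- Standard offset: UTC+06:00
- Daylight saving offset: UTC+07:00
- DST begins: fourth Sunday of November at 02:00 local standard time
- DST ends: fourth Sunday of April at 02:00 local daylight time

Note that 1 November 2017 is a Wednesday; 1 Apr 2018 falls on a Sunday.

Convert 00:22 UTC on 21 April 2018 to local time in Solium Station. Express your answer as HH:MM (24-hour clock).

1 November 2017 is a Wednesday, so the first Sunday is November 5 and the fourth is November 26.
1 April 2018 is a Sunday, so the first Sunday is April 1 and the fourth is April 22.
At the standard offset (UTC+06:00), 00:22 UTC + 6h = 06:22 Solium Station standard time.
The standard-time date in Solium Station, 21 April 2018, lies within the daylight-saving period (26 November 2017 – 22 April 2018), so Solium Station is on daylight time, UTC+07:00.
00:22 UTC + 7h = 07:22 local.

07:22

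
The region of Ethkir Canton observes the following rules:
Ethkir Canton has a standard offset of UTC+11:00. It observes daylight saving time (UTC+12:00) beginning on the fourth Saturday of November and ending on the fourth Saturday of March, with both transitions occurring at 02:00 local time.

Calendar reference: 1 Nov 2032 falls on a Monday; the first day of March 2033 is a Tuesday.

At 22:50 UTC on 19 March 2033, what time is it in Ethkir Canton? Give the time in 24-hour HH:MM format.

10:50

1 November 2032 is a Monday, so the first Saturday is November 6 and the fourth is November 27.
1 March 2033 is a Tuesday, so the first Saturday is March 5 and the fourth is March 26.
At the standard offset (UTC+11:00), 22:50 UTC + 11h = 09:50 Ethkir Canton standard time (rolling into the next day, 20 March 2033).
The standard-time date in Ethkir Canton, 20 March 2033, lies within the daylight-saving period (27 November 2032 – 26 March 2033), so Ethkir Canton is on daylight time, UTC+12:00.
22:50 UTC + 12h = 10:50 local (rolling into the next day, 20 March 2033).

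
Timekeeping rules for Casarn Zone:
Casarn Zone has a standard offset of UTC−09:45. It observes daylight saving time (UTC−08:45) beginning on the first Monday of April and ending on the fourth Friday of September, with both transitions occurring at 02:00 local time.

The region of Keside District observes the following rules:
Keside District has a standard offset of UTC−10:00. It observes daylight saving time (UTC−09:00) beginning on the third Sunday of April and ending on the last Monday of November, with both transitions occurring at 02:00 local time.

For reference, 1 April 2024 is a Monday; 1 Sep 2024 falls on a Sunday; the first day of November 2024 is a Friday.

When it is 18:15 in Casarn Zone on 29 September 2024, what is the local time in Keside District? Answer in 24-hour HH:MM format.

19:00

1 April 2024 is a Monday, so the first Monday is April 1.
1 September 2024 is a Sunday, so the first Friday is September 6 and the fourth is September 27.
Daylight saving runs 1 April – 27 September; 29 September 2024 is outside that window, so Casarn Zone is on standard time at UTC−09:45.
18:15 Casarn Zone + 9h45m = 04:00 UTC (rolling into the next day, 30 September 2024).
1 April 2024 is a Monday, so the first Sunday is April 7 and the third is April 21.
1 November 2024 is a Friday, so Mondays fall on 4, 11, 18, 25; the last is November 25.
At the standard offset (UTC−10:00), 04:00 UTC − 10h = 18:00 Keside District standard time (rolling into the previous day, 29 September 2024).
The standard-time date in Keside District, 29 September 2024, lies within the daylight-saving period (21 April – 25 November), so Keside District is on daylight time, UTC−09:00.
04:00 UTC − 9h = 19:00 Keside District (rolling into the previous day, 29 September 2024).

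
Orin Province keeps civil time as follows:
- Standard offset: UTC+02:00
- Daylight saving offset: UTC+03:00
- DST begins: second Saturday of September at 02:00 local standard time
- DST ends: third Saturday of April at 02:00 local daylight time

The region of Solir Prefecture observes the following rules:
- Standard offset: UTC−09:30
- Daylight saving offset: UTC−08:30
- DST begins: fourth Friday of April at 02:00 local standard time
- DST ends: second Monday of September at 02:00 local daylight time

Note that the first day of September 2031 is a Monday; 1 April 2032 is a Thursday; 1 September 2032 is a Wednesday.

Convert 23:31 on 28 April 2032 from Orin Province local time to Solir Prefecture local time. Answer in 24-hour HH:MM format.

13:01

1 September 2031 is a Monday, so the first Saturday is September 6 and the second is September 13.
1 April 2032 is a Thursday, so the first Saturday is April 3 and the third is April 17.
28 April 2032 does not fall between 13 September 2031 and 17 April 2032, so daylight saving is not in effect and Orin Province is at UTC+02:00.
23:31 Orin Province − 2h = 21:31 UTC.
1 April 2032 is a Thursday, so the first Friday is April 2 and the fourth is April 23.
1 September 2032 is a Wednesday, so the first Monday is September 6 and the second is September 13.
At the standard offset (UTC−09:30), 21:31 UTC − 9h30m = 12:01 Solir Prefecture standard time.
The standard-time date in Solir Prefecture, 28 April 2032, falls between 23 April and 13 September, so daylight saving is in effect and Solir Prefecture is at UTC−08:30.
21:31 UTC − 8h30m = 13:01 Solir Prefecture.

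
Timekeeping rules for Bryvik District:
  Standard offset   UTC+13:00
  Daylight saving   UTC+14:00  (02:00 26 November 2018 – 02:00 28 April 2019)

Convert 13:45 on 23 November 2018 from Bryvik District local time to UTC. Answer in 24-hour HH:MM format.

23 November 2018 is outside the daylight-saving period (26 November 2018 – 28 April 2019), so Bryvik District is on standard time, UTC+13:00.
13:45 local − 13h = 00:45 UTC.

00:45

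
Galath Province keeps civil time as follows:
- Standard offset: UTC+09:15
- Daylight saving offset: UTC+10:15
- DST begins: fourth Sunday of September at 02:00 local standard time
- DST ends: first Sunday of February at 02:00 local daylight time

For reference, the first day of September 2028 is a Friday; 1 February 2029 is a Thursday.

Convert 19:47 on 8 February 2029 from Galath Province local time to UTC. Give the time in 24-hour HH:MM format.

1 September 2028 is a Friday, so the first Sunday is September 3 and the fourth is September 24.
1 February 2029 is a Thursday, so the first Sunday is February 4.
8 February 2029 does not fall between 24 September 2028 and 4 February 2029, so daylight saving is not in effect and Galath Province is at UTC+09:15.
19:47 local − 9h15m = 10:32 UTC.

10:32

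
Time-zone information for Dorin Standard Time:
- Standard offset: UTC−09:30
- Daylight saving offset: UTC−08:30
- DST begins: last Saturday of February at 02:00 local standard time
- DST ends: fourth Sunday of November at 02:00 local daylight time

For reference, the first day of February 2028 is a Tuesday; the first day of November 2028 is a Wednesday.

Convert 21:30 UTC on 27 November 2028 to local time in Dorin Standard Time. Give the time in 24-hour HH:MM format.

1 February 2028 is a Tuesday, so Saturdays fall on 5, 12, 19, 26; the last is February 26.
1 November 2028 is a Wednesday, so the first Sunday is November 5 and the fourth is November 26.
At the standard offset (UTC−09:30), 21:30 UTC − 9h30m = 12:00 Dorin Standard Time standard time.
Daylight saving runs 26 February – 26 November; the standard-time date in Dorin Standard Time, 27 November 2028, is outside that window, so Dorin Standard Time is on standard time at UTC−09:30.
21:30 UTC − 9h30m = 12:00 local.

12:00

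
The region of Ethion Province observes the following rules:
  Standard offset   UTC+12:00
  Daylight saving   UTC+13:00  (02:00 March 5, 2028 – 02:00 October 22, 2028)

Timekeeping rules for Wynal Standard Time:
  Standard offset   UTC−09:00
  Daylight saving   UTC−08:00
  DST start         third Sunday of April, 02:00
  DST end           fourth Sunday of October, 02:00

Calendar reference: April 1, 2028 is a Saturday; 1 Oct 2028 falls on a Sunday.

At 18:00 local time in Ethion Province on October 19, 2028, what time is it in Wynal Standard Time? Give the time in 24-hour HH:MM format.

October 19, 2028 falls between 5 March and 22 October, so daylight saving is in effect and Ethion Province is at UTC+13:00.
18:00 Ethion Province − 13h = 05:00 UTC.
1 April 2028 is a Saturday, so the first Sunday is April 2 and the third is April 16.
1 October 2028 is a Sunday, so the first Sunday is October 1 and the fourth is October 22.
At the standard offset (UTC−09:00), 05:00 UTC − 9h = 20:00 Wynal Standard Time standard time (rolling into the previous day, 18 October 2028).
Daylight saving runs 16 April – 22 October; the standard-time date in Wynal Standard Time, October 18, 2028, is inside that window, so Wynal Standard Time is at UTC−08:00.
05:00 UTC − 8h = 21:00 Wynal Standard Time (rolling into the previous day, 18 October 2028).

21:00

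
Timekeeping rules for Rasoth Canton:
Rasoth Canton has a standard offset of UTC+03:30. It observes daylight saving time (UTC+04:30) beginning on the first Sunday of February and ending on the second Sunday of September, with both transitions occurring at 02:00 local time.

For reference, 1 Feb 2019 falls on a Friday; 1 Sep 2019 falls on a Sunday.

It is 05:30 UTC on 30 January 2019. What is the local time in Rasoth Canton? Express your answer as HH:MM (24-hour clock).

1 February 2019 is a Friday, so the first Sunday is February 3.
1 September 2019 is a Sunday, so the first Sunday is September 1 and the second is September 8.
At the standard offset (UTC+03:30), 05:30 UTC + 3h30m = 09:00 Rasoth Canton standard time.
The standard-time date in Rasoth Canton, 30 January 2019, is outside the daylight-saving period (3 February – 8 September), so Rasoth Canton is on standard time, UTC+03:30.
05:30 UTC + 3h30m = 09:00 local.

09:00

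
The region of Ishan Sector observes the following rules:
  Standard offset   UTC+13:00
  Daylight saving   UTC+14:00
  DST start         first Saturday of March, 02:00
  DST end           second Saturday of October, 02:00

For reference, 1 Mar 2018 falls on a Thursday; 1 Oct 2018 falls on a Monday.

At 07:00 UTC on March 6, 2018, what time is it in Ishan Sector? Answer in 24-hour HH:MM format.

1 March 2018 is a Thursday, so the first Saturday is March 3.
1 October 2018 is a Monday, so the first Saturday is October 6 and the second is October 13.
At the standard offset (UTC+13:00), 07:00 UTC + 13h = 20:00 Ishan Sector standard time.
The standard-time date in Ishan Sector, March 6, 2018, lies within the daylight-saving period (3 March – 13 October), so Ishan Sector is on daylight time, UTC+14:00.
07:00 UTC + 14h = 21:00 local.

21:00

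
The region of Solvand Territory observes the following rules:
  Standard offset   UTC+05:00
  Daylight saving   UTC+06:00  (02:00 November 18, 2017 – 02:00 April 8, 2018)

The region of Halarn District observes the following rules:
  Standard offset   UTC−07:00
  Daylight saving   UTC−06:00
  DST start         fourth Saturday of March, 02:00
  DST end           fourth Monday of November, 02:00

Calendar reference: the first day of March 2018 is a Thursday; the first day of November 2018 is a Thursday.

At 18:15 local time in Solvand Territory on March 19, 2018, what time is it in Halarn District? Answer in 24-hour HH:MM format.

05:15

Daylight saving runs 18 November 2017 – 8 April 2018; March 19, 2018 is inside that window, so Solvand Territory is at UTC+06:00.
18:15 Solvand Territory − 6h = 12:15 UTC.
1 March 2018 is a Thursday, so the first Saturday is March 3 and the fourth is March 24.
1 November 2018 is a Thursday, so the first Monday is November 5 and the fourth is November 26.
At the standard offset (UTC−07:00), 12:15 UTC − 7h = 05:15 Halarn District standard time.
The standard-time date in Halarn District, March 19, 2018, does not fall between 24 March and 26 November, so daylight saving is not in effect and Halarn District is at UTC−07:00.
12:15 UTC − 7h = 05:15 Halarn District.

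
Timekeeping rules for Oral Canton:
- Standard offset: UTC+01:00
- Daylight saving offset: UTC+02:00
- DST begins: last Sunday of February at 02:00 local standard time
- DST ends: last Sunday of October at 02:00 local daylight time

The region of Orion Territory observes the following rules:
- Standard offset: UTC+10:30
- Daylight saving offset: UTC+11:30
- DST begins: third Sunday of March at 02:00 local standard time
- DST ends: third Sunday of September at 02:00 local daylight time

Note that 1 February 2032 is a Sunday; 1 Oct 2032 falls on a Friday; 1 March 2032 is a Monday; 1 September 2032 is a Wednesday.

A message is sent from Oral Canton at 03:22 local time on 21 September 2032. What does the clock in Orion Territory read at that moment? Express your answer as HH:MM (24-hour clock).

1 February 2032 is a Sunday, so Sundays fall on 1, 8, 15, 22, 29; the last is February 29.
1 October 2032 is a Friday, so Sundays fall on 3, 10, 17, 24, 31; the last is October 31.
21 September 2032 lies within the daylight-saving period (29 February – 31 October), so Oral Canton is on daylight time, UTC+02:00.
03:22 Oral Canton − 2h = 01:22 UTC.
1 March 2032 is a Monday, so the first Sunday is March 7 and the third is March 21.
1 September 2032 is a Wednesday, so the first Sunday is September 5 and the third is September 19.
At the standard offset (UTC+10:30), 01:22 UTC + 10h30m = 11:52 Orion Territory standard time.
Daylight saving runs 21 March – 19 September; the standard-time date in Orion Territory, 21 September 2032, is outside that window, so Orion Territory is on standard time at UTC+10:30.
01:22 UTC + 10h30m = 11:52 Orion Territory.

11:52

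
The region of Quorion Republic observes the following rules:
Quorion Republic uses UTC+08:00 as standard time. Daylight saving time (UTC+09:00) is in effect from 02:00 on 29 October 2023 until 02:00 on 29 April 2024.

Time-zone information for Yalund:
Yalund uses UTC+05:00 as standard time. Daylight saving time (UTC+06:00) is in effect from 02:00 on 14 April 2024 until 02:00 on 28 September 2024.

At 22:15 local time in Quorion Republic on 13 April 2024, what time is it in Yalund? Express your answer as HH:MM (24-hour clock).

13 April 2024 falls between 29 October 2023 and 29 April 2024, so daylight saving is in effect and Quorion Republic is at UTC+09:00.
22:15 Quorion Republic − 9h = 13:15 UTC.
At the standard offset (UTC+05:00), 13:15 UTC + 5h = 18:15 Yalund standard time.
Daylight saving runs 14 April – 28 September; the standard-time date in Yalund, 13 April 2024, is outside that window, so Yalund is on standard time at UTC+05:00.
13:15 UTC + 5h = 18:15 Yalund.

18:15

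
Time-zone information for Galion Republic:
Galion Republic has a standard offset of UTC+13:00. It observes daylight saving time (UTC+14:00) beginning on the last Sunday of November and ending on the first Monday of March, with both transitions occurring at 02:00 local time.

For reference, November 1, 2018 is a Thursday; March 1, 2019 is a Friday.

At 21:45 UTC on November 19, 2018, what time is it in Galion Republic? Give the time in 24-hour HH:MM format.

1 November 2018 is a Thursday, so Sundays fall on 4, 11, 18, 25; the last is November 25.
1 March 2019 is a Friday, so the first Monday is March 4.
At the standard offset (UTC+13:00), 21:45 UTC + 13h = 10:45 Galion Republic standard time (rolling into the next day, 20 November 2018).
The standard-time date in Galion Republic, November 20, 2018, does not fall between 25 November 2018 and 4 March 2019, so daylight saving is not in effect and Galion Republic is at UTC+13:00.
21:45 UTC + 13h = 10:45 local (rolling into the next day, 20 November 2018).

10:45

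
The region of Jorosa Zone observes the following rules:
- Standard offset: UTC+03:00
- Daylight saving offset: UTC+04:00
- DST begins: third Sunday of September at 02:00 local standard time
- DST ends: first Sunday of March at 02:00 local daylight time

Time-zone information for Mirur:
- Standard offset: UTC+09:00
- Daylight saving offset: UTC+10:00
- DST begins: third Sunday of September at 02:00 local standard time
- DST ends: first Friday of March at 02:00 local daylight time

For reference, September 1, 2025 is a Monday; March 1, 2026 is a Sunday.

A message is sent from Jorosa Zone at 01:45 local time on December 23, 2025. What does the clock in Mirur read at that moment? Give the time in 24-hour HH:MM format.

07:45

1 September 2025 is a Monday, so the first Sunday is September 7 and the third is September 21.
1 March 2026 is a Sunday, so the first Sunday is March 1.
December 23, 2025 lies within the daylight-saving period (21 September 2025 – 1 March 2026), so Jorosa Zone is on daylight time, UTC+04:00.
01:45 Jorosa Zone − 4h = 21:45 UTC (rolling into the previous day, 22 December 2025).
1 September 2025 is a Monday, so the first Sunday is September 7 and the third is September 21.
1 March 2026 is a Sunday, so the first Friday is March 6.
At the standard offset (UTC+09:00), 21:45 UTC + 9h = 06:45 Mirur standard time (rolling into the next day, 23 December 2025).
Daylight saving runs 21 September 2025 – 6 March 2026; the standard-time date in Mirur, December 23, 2025, is inside that window, so Mirur is at UTC+10:00.
21:45 UTC + 10h = 07:45 Mirur (rolling into the next day, 23 December 2025).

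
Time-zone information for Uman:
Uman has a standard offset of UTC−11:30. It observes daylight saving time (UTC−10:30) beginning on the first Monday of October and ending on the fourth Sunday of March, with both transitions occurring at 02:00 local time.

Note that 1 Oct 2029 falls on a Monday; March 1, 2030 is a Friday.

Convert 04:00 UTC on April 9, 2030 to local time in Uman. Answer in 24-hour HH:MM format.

1 October 2029 is a Monday, so the first Monday is October 1.
1 March 2030 is a Friday, so the first Sunday is March 3 and the fourth is March 24.
At the standard offset (UTC−11:30), 04:00 UTC − 11h30m = 16:30 Uman standard time (rolling into the previous day, 8 April 2030).
The standard-time date in Uman, April 8, 2030, does not fall between 1 October 2029 and 24 March 2030, so daylight saving is not in effect and Uman is at UTC−11:30.
04:00 UTC − 11h30m = 16:30 local (rolling into the previous day, 8 April 2030).

16:30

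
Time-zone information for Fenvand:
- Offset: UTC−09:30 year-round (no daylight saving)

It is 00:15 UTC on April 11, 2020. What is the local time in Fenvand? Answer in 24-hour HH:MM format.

Fenvand has no daylight saving, so its offset is UTC−09:30 year-round.
00:15 UTC − 9h30m = 14:45 local (rolling into the previous day, 10 April 2020).

14:45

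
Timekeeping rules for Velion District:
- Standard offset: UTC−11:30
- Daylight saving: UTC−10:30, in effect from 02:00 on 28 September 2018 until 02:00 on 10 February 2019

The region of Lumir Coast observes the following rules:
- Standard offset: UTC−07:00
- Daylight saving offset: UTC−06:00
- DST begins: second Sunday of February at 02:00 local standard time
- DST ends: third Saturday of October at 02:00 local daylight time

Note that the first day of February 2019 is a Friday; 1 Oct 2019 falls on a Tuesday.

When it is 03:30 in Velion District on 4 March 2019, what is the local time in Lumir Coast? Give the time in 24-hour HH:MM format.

09:00

4 March 2019 is outside the daylight-saving period (28 September 2018 – 10 February 2019), so Velion District is on standard time, UTC−11:30.
03:30 Velion District + 11h30m = 15:00 UTC.
1 February 2019 is a Friday, so the first Sunday is February 3 and the second is February 10.
1 October 2019 is a Tuesday, so the first Saturday is October 5 and the third is October 19.
At the standard offset (UTC−07:00), 15:00 UTC − 7h = 08:00 Lumir Coast standard time.
Daylight saving runs 10 February – 19 October; the standard-time date in Lumir Coast, 4 March 2019, is inside that window, so Lumir Coast is at UTC−06:00.
15:00 UTC − 6h = 09:00 Lumir Coast.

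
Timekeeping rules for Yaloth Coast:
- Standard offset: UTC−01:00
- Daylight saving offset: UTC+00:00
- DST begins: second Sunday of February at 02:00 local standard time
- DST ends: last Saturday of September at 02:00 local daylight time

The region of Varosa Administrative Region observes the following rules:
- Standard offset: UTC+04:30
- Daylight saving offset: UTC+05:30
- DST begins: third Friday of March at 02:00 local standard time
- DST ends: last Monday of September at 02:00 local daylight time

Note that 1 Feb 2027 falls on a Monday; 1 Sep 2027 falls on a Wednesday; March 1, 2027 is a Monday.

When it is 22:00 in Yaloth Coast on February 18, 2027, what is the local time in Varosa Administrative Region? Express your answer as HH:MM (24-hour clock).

1 February 2027 is a Monday, so the first Sunday is February 7 and the second is February 14.
1 September 2027 is a Wednesday, so Saturdays fall on 4, 11, 18, 25; the last is September 25.
February 18, 2027 lies within the daylight-saving period (14 February – 25 September), so Yaloth Coast is on daylight time, UTC+00:00.
22:00 Yaloth Coast − 0h = 22:00 UTC.
1 March 2027 is a Monday, so the first Friday is March 5 and the third is March 19.
1 September 2027 is a Wednesday, so Mondays fall on 6, 13, 20, 27; the last is September 27.
At the standard offset (UTC+04:30), 22:00 UTC + 4h30m = 02:30 Varosa Administrative Region standard time (rolling into the next day, 19 February 2027).
Daylight saving runs 19 March – 27 September; the standard-time date in Varosa Administrative Region, February 19, 2027, is outside that window, so Varosa Administrative Region is on standard time at UTC+04:30.
22:00 UTC + 4h30m = 02:30 Varosa Administrative Region (rolling into the next day, 19 February 2027).

02:30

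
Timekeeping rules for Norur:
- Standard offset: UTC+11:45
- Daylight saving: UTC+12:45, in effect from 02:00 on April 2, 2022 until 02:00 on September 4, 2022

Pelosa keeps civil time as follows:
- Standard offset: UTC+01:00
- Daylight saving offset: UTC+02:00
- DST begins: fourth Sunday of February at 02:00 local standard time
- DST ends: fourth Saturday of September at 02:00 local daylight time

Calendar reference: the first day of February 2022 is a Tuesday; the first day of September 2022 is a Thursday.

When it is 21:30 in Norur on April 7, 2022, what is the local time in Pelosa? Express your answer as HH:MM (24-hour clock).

10:45

April 7, 2022 falls between 2 April and 4 September, so daylight saving is in effect and Norur is at UTC+12:45.
21:30 Norur − 12h45m = 08:45 UTC.
1 February 2022 is a Tuesday, so the first Sunday is February 6 and the fourth is February 27.
1 September 2022 is a Thursday, so the first Saturday is September 3 and the fourth is September 24.
At the standard offset (UTC+01:00), 08:45 UTC + 1h = 09:45 Pelosa standard time.
Daylight saving runs 27 February – 24 September; the standard-time date in Pelosa, April 7, 2022, is inside that window, so Pelosa is at UTC+02:00.
08:45 UTC + 2h = 10:45 Pelosa.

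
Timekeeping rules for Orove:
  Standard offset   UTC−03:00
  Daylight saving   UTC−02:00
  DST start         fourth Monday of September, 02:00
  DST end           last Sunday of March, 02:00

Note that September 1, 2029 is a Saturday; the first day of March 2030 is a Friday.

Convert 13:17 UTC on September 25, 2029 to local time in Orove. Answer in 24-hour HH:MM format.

11:17

1 September 2029 is a Saturday, so the first Monday is September 3 and the fourth is September 24.
1 March 2030 is a Friday, so Sundays fall on 3, 10, 17, 24, 31; the last is March 31.
At the standard offset (UTC−03:00), 13:17 UTC − 3h = 10:17 Orove standard time.
The standard-time date in Orove, September 25, 2029, lies within the daylight-saving period (24 September 2029 – 31 March 2030), so Orove is on daylight time, UTC−02:00.
13:17 UTC − 2h = 11:17 local.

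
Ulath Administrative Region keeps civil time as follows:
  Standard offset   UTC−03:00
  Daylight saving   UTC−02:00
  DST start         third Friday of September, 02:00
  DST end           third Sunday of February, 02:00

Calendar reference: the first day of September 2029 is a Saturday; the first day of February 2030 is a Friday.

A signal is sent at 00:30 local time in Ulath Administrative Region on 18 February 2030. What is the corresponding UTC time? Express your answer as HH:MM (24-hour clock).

03:30

1 September 2029 is a Saturday, so the first Friday is September 7 and the third is September 21.
1 February 2030 is a Friday, so the first Sunday is February 3 and the third is February 17.
18 February 2030 does not fall between 21 September 2029 and 17 February 2030, so daylight saving is not in effect and Ulath Administrative Region is at UTC−03:00.
00:30 local + 3h = 03:30 UTC.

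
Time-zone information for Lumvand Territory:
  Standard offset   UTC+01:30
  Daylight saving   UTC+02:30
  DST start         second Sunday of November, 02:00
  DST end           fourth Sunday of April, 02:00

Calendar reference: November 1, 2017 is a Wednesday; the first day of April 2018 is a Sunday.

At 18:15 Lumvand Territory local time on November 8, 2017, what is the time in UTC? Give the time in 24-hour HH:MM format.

1 November 2017 is a Wednesday, so the first Sunday is November 5 and the second is November 12.
1 April 2018 is a Sunday, so the first Sunday is April 1 and the fourth is April 22.
Daylight saving runs 12 November 2017 – 22 April 2018; November 8, 2017 is outside that window, so Lumvand Territory is on standard time at UTC+01:30.
18:15 local − 1h30m = 16:45 UTC.

16:45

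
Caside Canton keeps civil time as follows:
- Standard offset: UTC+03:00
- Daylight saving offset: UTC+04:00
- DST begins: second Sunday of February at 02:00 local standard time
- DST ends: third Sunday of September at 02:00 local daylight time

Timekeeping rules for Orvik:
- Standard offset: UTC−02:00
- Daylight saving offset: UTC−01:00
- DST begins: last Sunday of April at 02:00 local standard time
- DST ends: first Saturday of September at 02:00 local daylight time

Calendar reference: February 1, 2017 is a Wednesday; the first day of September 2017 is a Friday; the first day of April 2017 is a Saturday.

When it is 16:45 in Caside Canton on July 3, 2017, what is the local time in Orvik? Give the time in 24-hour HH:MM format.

1 February 2017 is a Wednesday, so the first Sunday is February 5 and the second is February 12.
1 September 2017 is a Friday, so the first Sunday is September 3 and the third is September 17.
July 3, 2017 falls between 12 February and 17 September, so daylight saving is in effect and Caside Canton is at UTC+04:00.
16:45 Caside Canton − 4h = 12:45 UTC.
1 April 2017 is a Saturday, so Sundays fall on 2, 9, 16, 23, 30; the last is April 30.
1 September 2017 is a Friday, so the first Saturday is September 2.
At the standard offset (UTC−02:00), 12:45 UTC − 2h = 10:45 Orvik standard time.
Daylight saving runs 30 April – 2 September; the standard-time date in Orvik, July 3, 2017, is inside that window, so Orvik is at UTC−01:00.
12:45 UTC − 1h = 11:45 Orvik.

11:45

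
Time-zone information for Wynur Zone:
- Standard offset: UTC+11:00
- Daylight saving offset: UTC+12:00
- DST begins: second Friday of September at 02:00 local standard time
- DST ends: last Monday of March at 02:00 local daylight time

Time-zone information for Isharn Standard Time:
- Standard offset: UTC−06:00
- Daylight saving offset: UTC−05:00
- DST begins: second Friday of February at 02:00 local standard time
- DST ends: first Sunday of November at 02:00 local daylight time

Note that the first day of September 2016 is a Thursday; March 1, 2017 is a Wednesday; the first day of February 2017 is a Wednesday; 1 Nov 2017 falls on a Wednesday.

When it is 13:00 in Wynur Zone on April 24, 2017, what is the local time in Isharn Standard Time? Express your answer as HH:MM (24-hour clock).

1 September 2016 is a Thursday, so the first Friday is September 2 and the second is September 9.
1 March 2017 is a Wednesday, so Mondays fall on 6, 13, 20, 27; the last is March 27.
April 24, 2017 does not fall between 9 September 2016 and 27 March 2017, so daylight saving is not in effect and Wynur Zone is at UTC+11:00.
13:00 Wynur Zone − 11h = 02:00 UTC.
1 February 2017 is a Wednesday, so the first Friday is February 3 and the second is February 10.
1 November 2017 is a Wednesday, so the first Sunday is November 5.
At the standard offset (UTC−06:00), 02:00 UTC − 6h = 20:00 Isharn Standard Time standard time (rolling into the previous day, 23 April 2017).
Daylight saving runs 10 February – 5 November; the standard-time date in Isharn Standard Time, April 23, 2017, is inside that window, so Isharn Standard Time is at UTC−05:00.
02:00 UTC − 5h = 21:00 Isharn Standard Time (rolling into the previous day, 23 April 2017).

21:00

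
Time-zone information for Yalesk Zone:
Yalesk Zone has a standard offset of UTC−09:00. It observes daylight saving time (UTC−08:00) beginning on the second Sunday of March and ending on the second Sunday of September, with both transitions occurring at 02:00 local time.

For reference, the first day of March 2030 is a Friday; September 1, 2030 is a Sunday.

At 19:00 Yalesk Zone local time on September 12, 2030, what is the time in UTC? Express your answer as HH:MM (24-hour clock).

04:00

1 March 2030 is a Friday, so the first Sunday is March 3 and the second is March 10.
1 September 2030 is a Sunday, so the first Sunday is September 1 and the second is September 8.
September 12, 2030 is outside the daylight-saving period (10 March – 8 September), so Yalesk Zone is on standard time, UTC−09:00.
19:00 local + 9h = 04:00 UTC (rolling into the next day, 13 September 2030).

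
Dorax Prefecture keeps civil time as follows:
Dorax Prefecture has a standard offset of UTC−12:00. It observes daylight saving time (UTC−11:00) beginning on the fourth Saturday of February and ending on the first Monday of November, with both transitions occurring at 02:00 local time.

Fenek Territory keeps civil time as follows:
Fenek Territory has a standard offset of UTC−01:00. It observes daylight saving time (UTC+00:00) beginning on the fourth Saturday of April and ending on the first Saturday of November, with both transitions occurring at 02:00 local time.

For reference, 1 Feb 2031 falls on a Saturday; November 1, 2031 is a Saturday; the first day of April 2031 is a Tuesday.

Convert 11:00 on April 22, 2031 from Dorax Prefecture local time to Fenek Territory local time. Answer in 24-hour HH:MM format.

21:00

1 February 2031 is a Saturday, so the first Saturday is February 1 and the fourth is February 22.
1 November 2031 is a Saturday, so the first Monday is November 3.
April 22, 2031 lies within the daylight-saving period (22 February – 3 November), so Dorax Prefecture is on daylight time, UTC−11:00.
11:00 Dorax Prefecture + 11h = 22:00 UTC.
1 April 2031 is a Tuesday, so the first Saturday is April 5 and the fourth is April 26.
1 November 2031 is a Saturday, so the first Saturday is November 1.
At the standard offset (UTC−01:00), 22:00 UTC − 1h = 21:00 Fenek Territory standard time.
The standard-time date in Fenek Territory, April 22, 2031, does not fall between 26 April and 1 November, so daylight saving is not in effect and Fenek Territory is at UTC−01:00.
22:00 UTC − 1h = 21:00 Fenek Territory.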